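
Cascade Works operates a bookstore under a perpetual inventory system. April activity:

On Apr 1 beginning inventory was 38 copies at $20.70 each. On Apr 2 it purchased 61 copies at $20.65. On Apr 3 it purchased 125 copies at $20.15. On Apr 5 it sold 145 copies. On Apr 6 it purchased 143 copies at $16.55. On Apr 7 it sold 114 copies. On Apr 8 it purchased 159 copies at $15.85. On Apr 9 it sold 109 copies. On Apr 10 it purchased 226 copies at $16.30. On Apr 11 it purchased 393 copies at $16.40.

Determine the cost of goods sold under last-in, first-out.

Apr 5, 145 sold [LIFO — newest first]: 125 @ $20.15 + 20 @ $20.65 = $2,931.75
Apr 7, 114 sold [LIFO — newest first]: 114 @ $16.55 = $1,886.70
Apr 9, 109 sold [LIFO — newest first]: 109 @ $15.85 = $1,727.65
Total COGS = $2,931.75 + $1,886.70 + $1,727.65 = $6,546.10
Ending inventory: 38 @ $20.70 + 41 @ $20.65 + 29 @ $16.55 + 50 @ $15.85 + 226 @ $16.30 + 393 @ $16.40 = $13,034.70
Check: goods available $19,580.80 = COGS $6,546.10 + ending $13,034.70

COGS = $6,546.10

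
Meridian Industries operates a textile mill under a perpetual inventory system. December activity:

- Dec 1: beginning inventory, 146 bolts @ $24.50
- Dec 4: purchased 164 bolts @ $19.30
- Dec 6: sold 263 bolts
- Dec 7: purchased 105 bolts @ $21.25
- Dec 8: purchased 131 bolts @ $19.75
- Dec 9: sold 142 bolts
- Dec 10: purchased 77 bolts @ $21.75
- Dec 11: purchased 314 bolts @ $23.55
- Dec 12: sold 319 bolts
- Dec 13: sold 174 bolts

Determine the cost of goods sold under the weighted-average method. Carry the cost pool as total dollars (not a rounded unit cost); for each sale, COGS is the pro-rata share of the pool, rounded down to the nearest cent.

COGS = $19,751.95

After Dec 1: 146 on hand, pool $3,577.00 (≈ $24.5000 each)
After Dec 4: 310 on hand, pool $6,742.20 (≈ $21.7490 each)
Dec 6, sell 263: 263/310 × $6,742.20 → $5,719.99
After Dec 7: 152 on hand, pool $3,253.46 (≈ $21.4043 each)
After Dec 8: 283 on hand, pool $5,840.71 (≈ $20.6386 each)
Dec 9, sell 142: 142/283 × $5,840.71 → $2,930.67
After Dec 10: 218 on hand, pool $4,584.79 (≈ $21.0311 each)
After Dec 11: 532 on hand, pool $11,979.49 (≈ $22.5178 each)
Dec 12, sell 319: 319/532 × $11,979.49 → $7,183.19
Dec 13, sell 174: 174/213 × $4,796.30 → $3,918.10
Total COGS = $5,719.99 + $2,930.67 + $7,183.19 + $3,918.10 = $19,751.95
Ending inventory (cost pool remaining) = $878.20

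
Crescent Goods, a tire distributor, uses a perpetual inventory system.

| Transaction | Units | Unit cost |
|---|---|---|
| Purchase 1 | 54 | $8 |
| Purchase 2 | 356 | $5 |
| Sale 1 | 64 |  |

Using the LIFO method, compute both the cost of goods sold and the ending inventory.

COGS = $320; ending inventory = $1,892

Sale 1 (64) [LIFO — newest first]: 64 @ $5 = $320
Ending inventory: 54 @ $8 + 292 @ $5 = $1,892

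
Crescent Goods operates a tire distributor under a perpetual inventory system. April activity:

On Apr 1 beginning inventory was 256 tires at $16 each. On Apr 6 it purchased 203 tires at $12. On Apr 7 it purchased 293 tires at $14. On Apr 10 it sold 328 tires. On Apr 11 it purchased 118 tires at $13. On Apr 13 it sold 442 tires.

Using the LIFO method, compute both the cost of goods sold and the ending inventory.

Apr 10, 328 sold [LIFO — newest first]: 293 @ $14 + 35 @ $12 = $4,522
Apr 13, 442 sold [LIFO — newest first]: 118 @ $13 + 168 @ $12 + 156 @ $16 = $6,046
Total COGS = $4,522 + $6,046 = $10,568
Ending inventory: 100 @ $16 = $1,600

COGS = $10,568; ending inventory = $1,600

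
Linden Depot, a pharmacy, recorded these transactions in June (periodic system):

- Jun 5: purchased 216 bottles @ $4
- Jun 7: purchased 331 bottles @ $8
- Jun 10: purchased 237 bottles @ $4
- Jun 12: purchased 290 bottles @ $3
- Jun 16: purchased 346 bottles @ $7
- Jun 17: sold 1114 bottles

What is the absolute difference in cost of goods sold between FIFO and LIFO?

FIFO COGS: 216 @ $4 + 331 @ $8 + 237 @ $4 + 290 @ $3 + 40 @ $7 = $5,610
LIFO COGS: 346 @ $7 + 290 @ $3 + 237 @ $4 + 241 @ $8 = $6,168
Difference = |$5,610 − $6,168| = $558

$558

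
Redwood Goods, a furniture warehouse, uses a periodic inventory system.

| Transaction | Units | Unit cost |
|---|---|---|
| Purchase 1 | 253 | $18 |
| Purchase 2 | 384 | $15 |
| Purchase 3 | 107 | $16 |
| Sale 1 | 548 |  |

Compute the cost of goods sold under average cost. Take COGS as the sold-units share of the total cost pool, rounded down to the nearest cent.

Sale 1, sell 548: 548/744 × $12,026.00 → $8,857.86
Ending inventory (cost pool remaining) = $3,168.14

COGS = $8,857.86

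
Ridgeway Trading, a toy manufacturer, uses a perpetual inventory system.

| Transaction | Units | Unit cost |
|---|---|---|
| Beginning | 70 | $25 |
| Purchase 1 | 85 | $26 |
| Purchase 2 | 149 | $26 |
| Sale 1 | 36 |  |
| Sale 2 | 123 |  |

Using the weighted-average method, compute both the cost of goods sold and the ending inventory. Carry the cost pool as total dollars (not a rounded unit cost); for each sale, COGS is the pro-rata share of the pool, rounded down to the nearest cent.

After Beginning: 70 on hand, pool $1,750.00 (≈ $25.0000 each)
After Purchase 1: 155 on hand, pool $3,960.00 (≈ $25.5484 each)
After Purchase 2: 304 on hand, pool $7,834.00 (≈ $25.7697 each)
Sale 1, sell 36: 36/304 × $7,834.00 → $927.71
Sale 2, sell 123: 123/268 × $6,906.29 → $3,169.67
Total COGS = $927.71 + $3,169.67 = $4,097.38
Ending inventory (cost pool remaining) = $3,736.62

COGS = $4,097.38; ending inventory = $3,736.62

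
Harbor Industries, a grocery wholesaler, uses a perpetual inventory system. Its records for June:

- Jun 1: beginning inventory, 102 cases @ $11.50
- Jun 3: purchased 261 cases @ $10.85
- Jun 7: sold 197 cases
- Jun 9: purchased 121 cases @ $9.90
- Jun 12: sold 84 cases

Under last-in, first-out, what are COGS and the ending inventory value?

COGS = $2,969.05; ending inventory = $2,233.70

Jun 7, 197 sold [LIFO — newest first]: 197 @ $10.85 = $2,137.45
Jun 12, 84 sold [LIFO — newest first]: 84 @ $9.90 = $831.60
Total COGS = $2,137.45 + $831.60 = $2,969.05
Ending inventory: 102 @ $11.50 + 64 @ $10.85 + 37 @ $9.90 = $2,233.70
Check: goods available $5,202.75 = COGS $2,969.05 + ending $2,233.70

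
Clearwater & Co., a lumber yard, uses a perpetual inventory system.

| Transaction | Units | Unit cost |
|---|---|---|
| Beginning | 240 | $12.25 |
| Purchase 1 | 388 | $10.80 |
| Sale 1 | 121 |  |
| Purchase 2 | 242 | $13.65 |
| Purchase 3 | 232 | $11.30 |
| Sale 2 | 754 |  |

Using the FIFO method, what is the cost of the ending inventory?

Ending inventory = $2,565.10

Sale 1 (121) [FIFO — oldest first]: 121 @ $12.25 = $1,482.25
Sale 2 (754) [FIFO — oldest first]: 119 @ $12.25 + 388 @ $10.80 + 242 @ $13.65 + 5 @ $11.30 = $9,007.95
Total COGS = $1,482.25 + $9,007.95 = $10,490.20
Ending inventory: 227 @ $11.30 = $2,565.10
Check: goods available $13,055.30 = COGS $10,490.20 + ending $2,565.10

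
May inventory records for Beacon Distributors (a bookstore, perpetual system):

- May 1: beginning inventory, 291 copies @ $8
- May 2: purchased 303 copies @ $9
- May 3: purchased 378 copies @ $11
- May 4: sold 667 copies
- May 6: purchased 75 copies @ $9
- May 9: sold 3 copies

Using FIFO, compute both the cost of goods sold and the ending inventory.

COGS = $5,891; ending inventory = $3,997

May 4, 667 sold [FIFO — oldest first]: 291 @ $8 + 303 @ $9 + 73 @ $11 = $5,858
May 9, 3 sold [FIFO — oldest first]: 3 @ $11 = $33
Total COGS = $5,858 + $33 = $5,891
Ending inventory: 302 @ $11 + 75 @ $9 = $3,997
Check: goods available $9,888 = COGS $5,891 + ending $3,997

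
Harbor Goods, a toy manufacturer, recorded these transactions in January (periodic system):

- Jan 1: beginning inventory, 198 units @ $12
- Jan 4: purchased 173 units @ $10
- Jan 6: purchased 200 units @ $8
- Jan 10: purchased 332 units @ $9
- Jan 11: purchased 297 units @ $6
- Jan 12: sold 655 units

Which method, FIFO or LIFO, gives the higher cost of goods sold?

FIFO COGS: 198 @ $12 + 173 @ $10 + 200 @ $8 + 84 @ $9 = $6,462
LIFO COGS: 297 @ $6 + 332 @ $9 + 26 @ $8 = $4,978

FIFO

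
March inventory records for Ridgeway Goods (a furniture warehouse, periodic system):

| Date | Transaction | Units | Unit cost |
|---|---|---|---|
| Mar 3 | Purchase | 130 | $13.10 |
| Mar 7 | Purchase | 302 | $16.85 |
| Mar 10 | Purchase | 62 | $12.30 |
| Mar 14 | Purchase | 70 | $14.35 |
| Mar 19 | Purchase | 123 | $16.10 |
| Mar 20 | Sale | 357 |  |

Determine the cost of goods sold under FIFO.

COGS = $5,527.95

Mar 20, 357 sold [FIFO — oldest first]: 130 @ $13.10 + 227 @ $16.85 = $5,527.95
Ending inventory: 75 @ $16.85 + 62 @ $12.30 + 70 @ $14.35 + 123 @ $16.10 = $5,011.15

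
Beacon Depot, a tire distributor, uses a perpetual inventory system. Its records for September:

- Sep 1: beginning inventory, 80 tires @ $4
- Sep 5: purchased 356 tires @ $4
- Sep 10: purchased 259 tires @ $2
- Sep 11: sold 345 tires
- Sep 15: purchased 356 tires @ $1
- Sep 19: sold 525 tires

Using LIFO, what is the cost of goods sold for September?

Sep 11, 345 sold [LIFO — newest first]: 259 @ $2 + 86 @ $4 = $862
Sep 19, 525 sold [LIFO — newest first]: 356 @ $1 + 169 @ $4 = $1,032
Total COGS = $862 + $1,032 = $1,894
Ending inventory: 80 @ $4 + 101 @ $4 = $724

COGS = $1,894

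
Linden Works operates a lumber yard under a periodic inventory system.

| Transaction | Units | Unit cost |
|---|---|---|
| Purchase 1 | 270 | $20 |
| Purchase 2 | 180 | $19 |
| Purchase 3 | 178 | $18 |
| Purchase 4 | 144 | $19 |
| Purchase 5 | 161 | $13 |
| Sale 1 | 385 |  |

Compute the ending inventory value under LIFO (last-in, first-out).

Sale 1 (385) [LIFO — newest first]: 161 @ $13 + 144 @ $19 + 80 @ $18 = $6,269
Ending inventory: 270 @ $20 + 180 @ $19 + 98 @ $18 = $10,584
Check: goods available $16,853 = COGS $6,269 + ending $10,584

Ending inventory = $10,584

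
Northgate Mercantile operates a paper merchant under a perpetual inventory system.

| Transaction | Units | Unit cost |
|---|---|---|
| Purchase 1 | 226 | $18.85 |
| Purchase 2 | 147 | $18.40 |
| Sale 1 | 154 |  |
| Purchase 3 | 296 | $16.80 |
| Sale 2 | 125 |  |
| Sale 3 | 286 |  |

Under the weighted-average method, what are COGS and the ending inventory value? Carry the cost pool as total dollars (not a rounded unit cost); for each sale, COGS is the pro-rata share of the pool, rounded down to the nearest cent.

COGS = $10,107.67; ending inventory = $1,830.03

After Purchase 1: 226 on hand, pool $4,260.10 (≈ $18.8500 each)
After Purchase 2: 373 on hand, pool $6,964.90 (≈ $18.6727 each)
Sale 1, sell 154: 154/373 × $6,964.90 → $2,875.58
After Purchase 3: 515 on hand, pool $9,062.12 (≈ $17.5963 each)
Sale 2, sell 125: 125/515 × $9,062.12 → $2,199.54
Sale 3, sell 286: 286/390 × $6,862.58 → $5,032.55
Total COGS = $2,875.58 + $2,199.54 + $5,032.55 = $10,107.67
Ending inventory (cost pool remaining) = $1,830.03
Check: goods available $11,937.70 = COGS $10,107.67 + ending $1,830.03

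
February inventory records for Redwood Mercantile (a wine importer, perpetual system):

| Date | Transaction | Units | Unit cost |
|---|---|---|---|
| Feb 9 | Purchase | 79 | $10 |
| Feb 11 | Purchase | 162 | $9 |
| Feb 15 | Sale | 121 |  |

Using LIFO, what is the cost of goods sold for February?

COGS = $1,089

Feb 15, 121 sold [LIFO — newest first]: 121 @ $9 = $1,089
Ending inventory: 79 @ $10 + 41 @ $9 = $1,159
Check: goods available $2,248 = COGS $1,089 + ending $1,159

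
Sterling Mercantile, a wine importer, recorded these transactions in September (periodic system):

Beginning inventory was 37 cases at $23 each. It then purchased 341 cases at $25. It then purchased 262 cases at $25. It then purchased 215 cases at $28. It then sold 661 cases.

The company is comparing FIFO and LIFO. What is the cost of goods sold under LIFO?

FIFO COGS: 37 @ $23 + 341 @ $25 + 262 @ $25 + 21 @ $28 = $16,514
LIFO COGS: 215 @ $28 + 262 @ $25 + 184 @ $25 = $17,170

COGS = $17,170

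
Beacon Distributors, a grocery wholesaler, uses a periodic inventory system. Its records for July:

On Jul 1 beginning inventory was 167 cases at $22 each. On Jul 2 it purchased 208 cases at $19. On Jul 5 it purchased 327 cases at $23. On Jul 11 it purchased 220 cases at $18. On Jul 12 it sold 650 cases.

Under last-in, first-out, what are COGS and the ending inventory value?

COGS = $13,438; ending inventory = $5,669

Jul 12, 650 sold [LIFO — newest first]: 220 @ $18 + 327 @ $23 + 103 @ $19 = $13,438
Ending inventory: 167 @ $22 + 105 @ $19 = $5,669
Check: goods available $19,107 = COGS $13,438 + ending $5,669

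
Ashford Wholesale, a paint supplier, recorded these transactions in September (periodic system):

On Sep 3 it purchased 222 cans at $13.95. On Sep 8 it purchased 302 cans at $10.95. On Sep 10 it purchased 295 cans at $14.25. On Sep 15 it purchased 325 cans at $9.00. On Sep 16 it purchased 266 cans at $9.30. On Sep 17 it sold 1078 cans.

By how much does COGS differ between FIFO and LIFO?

FIFO COGS: 222 @ $13.95 + 302 @ $10.95 + 295 @ $14.25 + 259 @ $9.00 = $12,938.55
LIFO COGS: 266 @ $9.30 + 325 @ $9.00 + 295 @ $14.25 + 192 @ $10.95 = $11,704.95
Difference = |$12,938.55 − $11,704.95| = $1,233.60

$1,233.60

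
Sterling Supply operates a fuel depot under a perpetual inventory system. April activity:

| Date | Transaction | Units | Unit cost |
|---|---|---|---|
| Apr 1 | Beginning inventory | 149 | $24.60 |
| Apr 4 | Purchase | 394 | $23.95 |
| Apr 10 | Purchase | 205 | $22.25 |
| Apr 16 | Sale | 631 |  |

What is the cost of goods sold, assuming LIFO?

Apr 16, 631 sold [LIFO — newest first]: 205 @ $22.25 + 394 @ $23.95 + 32 @ $24.60 = $14,784.75
Ending inventory: 117 @ $24.60 = $2,878.20

COGS = $14,784.75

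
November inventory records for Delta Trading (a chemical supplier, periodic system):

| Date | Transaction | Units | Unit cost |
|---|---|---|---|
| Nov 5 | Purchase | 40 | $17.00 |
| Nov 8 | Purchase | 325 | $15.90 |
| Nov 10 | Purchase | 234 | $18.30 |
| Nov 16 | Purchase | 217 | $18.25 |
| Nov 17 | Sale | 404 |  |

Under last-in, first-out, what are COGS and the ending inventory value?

Nov 17, 404 sold [LIFO — newest first]: 217 @ $18.25 + 187 @ $18.30 = $7,382.35
Ending inventory: 40 @ $17.00 + 325 @ $15.90 + 47 @ $18.30 = $6,707.60
Check: goods available $14,089.95 = COGS $7,382.35 + ending $6,707.60

COGS = $7,382.35; ending inventory = $6,707.60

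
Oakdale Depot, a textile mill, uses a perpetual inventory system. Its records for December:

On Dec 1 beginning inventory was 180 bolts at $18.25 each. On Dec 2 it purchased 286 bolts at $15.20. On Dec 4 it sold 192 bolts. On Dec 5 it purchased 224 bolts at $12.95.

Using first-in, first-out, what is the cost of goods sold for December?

COGS = $3,467.40

Dec 4, 192 sold [FIFO — oldest first]: 180 @ $18.25 + 12 @ $15.20 = $3,467.40
Ending inventory: 274 @ $15.20 + 224 @ $12.95 = $7,065.60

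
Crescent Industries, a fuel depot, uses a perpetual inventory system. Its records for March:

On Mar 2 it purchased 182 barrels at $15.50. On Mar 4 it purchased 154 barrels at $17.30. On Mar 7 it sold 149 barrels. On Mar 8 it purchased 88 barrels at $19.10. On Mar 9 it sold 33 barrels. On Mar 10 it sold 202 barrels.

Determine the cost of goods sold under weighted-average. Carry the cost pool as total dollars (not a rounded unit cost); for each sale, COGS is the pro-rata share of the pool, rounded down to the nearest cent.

After Mar 2: 182 on hand, pool $2,821.00 (≈ $15.5000 each)
After Mar 4: 336 on hand, pool $5,485.20 (≈ $16.3250 each)
Mar 7, sell 149: 149/336 × $5,485.20 → $2,432.42
After Mar 8: 275 on hand, pool $4,733.58 (≈ $17.2130 each)
Mar 9, sell 33: 33/275 × $4,733.58 → $568.02
Mar 10, sell 202: 202/242 × $4,165.56 → $3,477.03
Total COGS = $2,432.42 + $568.02 + $3,477.03 = $6,477.47
Ending inventory (cost pool remaining) = $688.53

COGS = $6,477.47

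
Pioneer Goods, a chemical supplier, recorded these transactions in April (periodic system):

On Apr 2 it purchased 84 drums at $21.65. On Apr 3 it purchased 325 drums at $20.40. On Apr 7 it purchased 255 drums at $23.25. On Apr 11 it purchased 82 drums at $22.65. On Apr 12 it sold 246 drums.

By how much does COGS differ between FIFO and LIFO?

$546.90

FIFO COGS: 84 @ $21.65 + 162 @ $20.40 = $5,123.40
LIFO COGS: 82 @ $22.65 + 164 @ $23.25 = $5,670.30
Difference = |$5,123.40 − $5,670.30| = $546.90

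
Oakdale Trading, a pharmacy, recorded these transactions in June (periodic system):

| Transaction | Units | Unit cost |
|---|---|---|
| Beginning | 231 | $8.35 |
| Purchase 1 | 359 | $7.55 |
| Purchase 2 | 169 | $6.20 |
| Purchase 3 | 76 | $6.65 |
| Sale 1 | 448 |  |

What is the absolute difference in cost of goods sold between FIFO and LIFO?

FIFO COGS: 231 @ $8.35 + 217 @ $7.55 = $3,567.20
LIFO COGS: 76 @ $6.65 + 169 @ $6.20 + 203 @ $7.55 = $3,085.85
Difference = |$3,567.20 − $3,085.85| = $481.35

$481.35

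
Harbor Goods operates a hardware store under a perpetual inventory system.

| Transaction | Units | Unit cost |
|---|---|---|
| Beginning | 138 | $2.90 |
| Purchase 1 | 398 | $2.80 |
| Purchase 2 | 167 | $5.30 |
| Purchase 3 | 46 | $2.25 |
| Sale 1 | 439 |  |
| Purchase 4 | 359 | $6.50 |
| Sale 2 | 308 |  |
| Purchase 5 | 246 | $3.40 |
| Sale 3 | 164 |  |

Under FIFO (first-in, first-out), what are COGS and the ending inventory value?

Sale 1 (439) [FIFO — oldest first]: 138 @ $2.90 + 301 @ $2.80 = $1,243.00
Sale 2 (308) [FIFO — oldest first]: 97 @ $2.80 + 167 @ $5.30 + 44 @ $2.25 = $1,255.70
Sale 3 (164) [FIFO — oldest first]: 2 @ $2.25 + 162 @ $6.50 = $1,057.50
Total COGS = $1,243.00 + $1,255.70 + $1,057.50 = $3,556.20
Ending inventory: 197 @ $6.50 + 246 @ $3.40 = $2,116.90

COGS = $3,556.20; ending inventory = $2,116.90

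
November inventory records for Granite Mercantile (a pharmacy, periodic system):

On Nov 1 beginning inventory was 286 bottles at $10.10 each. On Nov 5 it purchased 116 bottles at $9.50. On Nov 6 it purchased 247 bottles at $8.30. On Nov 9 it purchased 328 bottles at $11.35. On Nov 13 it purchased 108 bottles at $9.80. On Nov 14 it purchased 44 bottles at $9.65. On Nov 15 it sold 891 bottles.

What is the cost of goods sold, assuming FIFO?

COGS = $8,787.40

Nov 15, 891 sold [FIFO — oldest first]: 286 @ $10.10 + 116 @ $9.50 + 247 @ $8.30 + 242 @ $11.35 = $8,787.40
Ending inventory: 86 @ $11.35 + 108 @ $9.80 + 44 @ $9.65 = $2,459.10
Check: goods available $11,246.50 = COGS $8,787.40 + ending $2,459.10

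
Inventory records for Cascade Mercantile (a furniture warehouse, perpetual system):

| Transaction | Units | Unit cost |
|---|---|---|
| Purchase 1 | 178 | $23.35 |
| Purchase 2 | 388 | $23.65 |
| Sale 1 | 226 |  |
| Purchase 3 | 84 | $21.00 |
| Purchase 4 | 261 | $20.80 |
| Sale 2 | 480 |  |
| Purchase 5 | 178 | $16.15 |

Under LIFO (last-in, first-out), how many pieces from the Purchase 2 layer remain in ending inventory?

Sale 1 (226) [LIFO — newest first]: 226 @ $23.65 = $5,344.90
Sale 2 (480) [LIFO — newest first]: 261 @ $20.80 + 84 @ $21.00 + 135 @ $23.65 = $10,385.55
Total COGS = $5,344.90 + $10,385.55 = $15,730.45
Ending inventory: 178 @ $23.35 + 27 @ $23.65 + 178 @ $16.15 = $7,669.55
Check: goods available $23,400.00 = COGS $15,730.45 + ending $7,669.55

27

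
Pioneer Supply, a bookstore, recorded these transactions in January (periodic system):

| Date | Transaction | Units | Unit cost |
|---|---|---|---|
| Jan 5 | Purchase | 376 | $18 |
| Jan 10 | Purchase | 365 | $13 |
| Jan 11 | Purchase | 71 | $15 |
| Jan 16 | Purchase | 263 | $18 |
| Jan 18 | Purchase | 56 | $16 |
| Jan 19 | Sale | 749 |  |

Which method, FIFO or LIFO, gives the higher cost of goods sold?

FIFO COGS: 376 @ $18 + 365 @ $13 + 8 @ $15 = $11,633
LIFO COGS: 56 @ $16 + 263 @ $18 + 71 @ $15 + 359 @ $13 = $11,362

FIFO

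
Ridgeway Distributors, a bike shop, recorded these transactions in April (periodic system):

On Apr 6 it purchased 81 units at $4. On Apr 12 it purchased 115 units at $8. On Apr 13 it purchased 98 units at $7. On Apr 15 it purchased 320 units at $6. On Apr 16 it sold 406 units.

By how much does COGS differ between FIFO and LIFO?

FIFO COGS: 81 @ $4 + 115 @ $8 + 98 @ $7 + 112 @ $6 = $2,602
LIFO COGS: 320 @ $6 + 86 @ $7 = $2,522
Difference = |$2,602 − $2,522| = $80

$80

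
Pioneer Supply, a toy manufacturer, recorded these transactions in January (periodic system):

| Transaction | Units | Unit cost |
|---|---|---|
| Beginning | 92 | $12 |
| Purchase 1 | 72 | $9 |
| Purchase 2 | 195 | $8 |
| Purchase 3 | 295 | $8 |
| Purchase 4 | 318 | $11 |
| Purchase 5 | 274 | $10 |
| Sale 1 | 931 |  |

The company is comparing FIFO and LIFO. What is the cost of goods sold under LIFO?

FIFO COGS: 92 @ $12 + 72 @ $9 + 195 @ $8 + 295 @ $8 + 277 @ $11 = $8,719
LIFO COGS: 274 @ $10 + 318 @ $11 + 295 @ $8 + 44 @ $8 = $8,950

COGS = $8,950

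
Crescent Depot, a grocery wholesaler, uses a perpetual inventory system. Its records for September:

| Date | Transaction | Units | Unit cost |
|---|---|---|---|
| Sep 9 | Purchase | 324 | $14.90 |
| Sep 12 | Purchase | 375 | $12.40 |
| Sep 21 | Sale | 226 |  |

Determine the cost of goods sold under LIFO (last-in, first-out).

Sep 21, 226 sold [LIFO — newest first]: 226 @ $12.40 = $2,802.40
Ending inventory: 324 @ $14.90 + 149 @ $12.40 = $6,675.20
Check: goods available $9,477.60 = COGS $2,802.40 + ending $6,675.20

COGS = $2,802.40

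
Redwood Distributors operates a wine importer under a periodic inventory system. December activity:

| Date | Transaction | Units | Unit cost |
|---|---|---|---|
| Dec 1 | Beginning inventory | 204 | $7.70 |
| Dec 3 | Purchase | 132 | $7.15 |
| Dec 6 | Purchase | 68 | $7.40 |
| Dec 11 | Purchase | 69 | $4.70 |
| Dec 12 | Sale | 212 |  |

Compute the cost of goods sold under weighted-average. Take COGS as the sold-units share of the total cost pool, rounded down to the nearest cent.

Dec 12, sell 212: 212/473 × $3,342.10 → $1,497.93
Ending inventory (cost pool remaining) = $1,844.17

COGS = $1,497.93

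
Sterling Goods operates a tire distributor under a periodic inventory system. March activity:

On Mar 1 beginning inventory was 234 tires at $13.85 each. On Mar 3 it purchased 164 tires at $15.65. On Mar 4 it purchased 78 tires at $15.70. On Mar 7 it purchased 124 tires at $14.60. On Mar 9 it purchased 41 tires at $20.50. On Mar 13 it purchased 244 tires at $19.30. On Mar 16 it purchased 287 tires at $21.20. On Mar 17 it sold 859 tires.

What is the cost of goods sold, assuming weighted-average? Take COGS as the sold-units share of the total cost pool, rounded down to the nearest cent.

COGS = $15,008.01

Mar 17, sell 859: 859/1172 × $20,476.60 → $15,008.01
Ending inventory (cost pool remaining) = $5,468.59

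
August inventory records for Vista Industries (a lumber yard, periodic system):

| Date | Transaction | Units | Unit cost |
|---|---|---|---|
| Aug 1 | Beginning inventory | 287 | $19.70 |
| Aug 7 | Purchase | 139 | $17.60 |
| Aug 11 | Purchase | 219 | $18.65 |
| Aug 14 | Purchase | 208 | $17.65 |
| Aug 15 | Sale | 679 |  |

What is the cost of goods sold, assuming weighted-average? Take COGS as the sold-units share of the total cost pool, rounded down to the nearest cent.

COGS = $12,621.47

Aug 15, sell 679: 679/853 × $15,855.85 → $12,621.47
Ending inventory (cost pool remaining) = $3,234.38
Check: goods available $15,855.85 = COGS $12,621.47 + ending $3,234.38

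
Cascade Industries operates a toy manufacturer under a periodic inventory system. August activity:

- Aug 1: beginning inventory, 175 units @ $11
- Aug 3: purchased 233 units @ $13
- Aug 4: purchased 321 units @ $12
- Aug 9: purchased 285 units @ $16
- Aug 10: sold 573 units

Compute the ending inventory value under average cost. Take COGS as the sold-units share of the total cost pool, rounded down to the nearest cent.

Aug 10, sell 573: 573/1014 × $13,366.00 → $7,552.97
Ending inventory (cost pool remaining) = $5,813.03

Ending inventory = $5,813.03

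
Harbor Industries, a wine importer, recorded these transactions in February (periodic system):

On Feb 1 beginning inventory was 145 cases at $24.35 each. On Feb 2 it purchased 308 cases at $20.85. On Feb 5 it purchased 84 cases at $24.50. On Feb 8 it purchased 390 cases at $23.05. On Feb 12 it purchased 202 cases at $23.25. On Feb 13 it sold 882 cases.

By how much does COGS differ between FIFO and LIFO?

FIFO COGS: 145 @ $24.35 + 308 @ $20.85 + 84 @ $24.50 + 345 @ $23.05 = $19,962.80
LIFO COGS: 202 @ $23.25 + 390 @ $23.05 + 84 @ $24.50 + 206 @ $20.85 = $20,039.10
Difference = |$19,962.80 − $20,039.10| = $76.30

$76.30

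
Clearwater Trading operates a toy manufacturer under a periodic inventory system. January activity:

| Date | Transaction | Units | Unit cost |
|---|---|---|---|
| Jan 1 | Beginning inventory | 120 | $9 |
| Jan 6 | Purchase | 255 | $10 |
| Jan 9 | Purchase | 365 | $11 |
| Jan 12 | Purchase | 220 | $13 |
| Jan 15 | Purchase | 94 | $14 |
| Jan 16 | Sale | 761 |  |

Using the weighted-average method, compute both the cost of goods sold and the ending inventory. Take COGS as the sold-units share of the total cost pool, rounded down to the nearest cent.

COGS = $8,534.89; ending inventory = $3,286.11

Jan 16, sell 761: 761/1054 × $11,821.00 → $8,534.89
Ending inventory (cost pool remaining) = $3,286.11
Check: goods available $11,821.00 = COGS $8,534.89 + ending $3,286.11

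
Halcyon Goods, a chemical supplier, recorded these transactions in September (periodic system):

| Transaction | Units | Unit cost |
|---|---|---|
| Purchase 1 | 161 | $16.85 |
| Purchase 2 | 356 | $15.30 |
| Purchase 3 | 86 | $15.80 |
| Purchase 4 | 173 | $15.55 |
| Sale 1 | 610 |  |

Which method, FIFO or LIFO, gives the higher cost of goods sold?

FIFO

FIFO COGS: 161 @ $16.85 + 356 @ $15.30 + 86 @ $15.80 + 7 @ $15.55 = $9,627.30
LIFO COGS: 173 @ $15.55 + 86 @ $15.80 + 351 @ $15.30 = $9,419.25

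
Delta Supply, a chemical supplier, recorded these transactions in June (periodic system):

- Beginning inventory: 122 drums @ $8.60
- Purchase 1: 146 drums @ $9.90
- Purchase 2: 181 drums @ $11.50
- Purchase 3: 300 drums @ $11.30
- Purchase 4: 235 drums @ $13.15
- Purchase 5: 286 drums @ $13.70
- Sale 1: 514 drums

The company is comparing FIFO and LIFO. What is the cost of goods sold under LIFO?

FIFO COGS: 122 @ $8.60 + 146 @ $9.90 + 181 @ $11.50 + 65 @ $11.30 = $5,310.60
LIFO COGS: 286 @ $13.70 + 228 @ $13.15 = $6,916.40

COGS = $6,916.40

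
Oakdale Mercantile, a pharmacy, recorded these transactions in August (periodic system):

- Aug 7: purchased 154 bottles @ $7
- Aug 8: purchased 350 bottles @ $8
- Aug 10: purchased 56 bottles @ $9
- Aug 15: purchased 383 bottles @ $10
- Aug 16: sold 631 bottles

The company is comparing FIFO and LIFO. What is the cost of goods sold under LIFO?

FIFO COGS: 154 @ $7 + 350 @ $8 + 56 @ $9 + 71 @ $10 = $5,092
LIFO COGS: 383 @ $10 + 56 @ $9 + 192 @ $8 = $5,870

COGS = $5,870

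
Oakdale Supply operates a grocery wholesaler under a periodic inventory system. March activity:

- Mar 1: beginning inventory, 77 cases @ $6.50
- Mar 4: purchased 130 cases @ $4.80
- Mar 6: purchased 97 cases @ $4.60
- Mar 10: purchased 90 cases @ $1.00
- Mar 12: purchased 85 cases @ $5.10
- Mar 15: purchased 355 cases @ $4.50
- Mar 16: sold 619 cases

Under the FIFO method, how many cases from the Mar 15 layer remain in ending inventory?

215

Mar 16, 619 sold [FIFO — oldest first]: 77 @ $6.50 + 130 @ $4.80 + 97 @ $4.60 + 90 @ $1.00 + 85 @ $5.10 + 140 @ $4.50 = $2,724.20
Ending inventory: 215 @ $4.50 = $967.50
Check: goods available $3,691.70 = COGS $2,724.20 + ending $967.50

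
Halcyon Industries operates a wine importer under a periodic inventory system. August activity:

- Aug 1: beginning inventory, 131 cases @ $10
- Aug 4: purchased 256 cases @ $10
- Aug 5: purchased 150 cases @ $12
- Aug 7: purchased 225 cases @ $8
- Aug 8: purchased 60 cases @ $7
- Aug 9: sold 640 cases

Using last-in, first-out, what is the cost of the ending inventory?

Aug 9, 640 sold [LIFO — newest first]: 60 @ $7 + 225 @ $8 + 150 @ $12 + 205 @ $10 = $6,070
Ending inventory: 131 @ $10 + 51 @ $10 = $1,820

Ending inventory = $1,820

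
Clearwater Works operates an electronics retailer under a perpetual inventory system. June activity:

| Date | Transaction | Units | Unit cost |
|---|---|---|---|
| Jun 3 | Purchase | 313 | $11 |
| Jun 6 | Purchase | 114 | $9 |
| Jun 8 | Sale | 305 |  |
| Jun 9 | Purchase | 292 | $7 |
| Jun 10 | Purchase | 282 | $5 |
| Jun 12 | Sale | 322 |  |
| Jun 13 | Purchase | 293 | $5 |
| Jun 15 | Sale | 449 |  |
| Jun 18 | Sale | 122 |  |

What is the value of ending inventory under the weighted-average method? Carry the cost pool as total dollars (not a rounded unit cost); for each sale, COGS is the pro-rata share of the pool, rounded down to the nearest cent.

After Jun 3: 313 on hand, pool $3,443.00 (≈ $11.0000 each)
After Jun 6: 427 on hand, pool $4,469.00 (≈ $10.4660 each)
Jun 8, sell 305: 305/427 × $4,469.00 → $3,192.14
After Jun 9: 414 on hand, pool $3,320.86 (≈ $8.0214 each)
After Jun 10: 696 on hand, pool $4,730.86 (≈ $6.7972 each)
Jun 12, sell 322: 322/696 × $4,730.86 → $2,188.70
After Jun 13: 667 on hand, pool $4,007.16 (≈ $6.0077 each)
Jun 15, sell 449: 449/667 × $4,007.16 → $2,697.47
Jun 18, sell 122: 122/218 × $1,309.69 → $732.94
Total COGS = $3,192.14 + $2,188.70 + $2,697.47 + $732.94 = $8,811.25
Ending inventory (cost pool remaining) = $576.75

Ending inventory = $576.75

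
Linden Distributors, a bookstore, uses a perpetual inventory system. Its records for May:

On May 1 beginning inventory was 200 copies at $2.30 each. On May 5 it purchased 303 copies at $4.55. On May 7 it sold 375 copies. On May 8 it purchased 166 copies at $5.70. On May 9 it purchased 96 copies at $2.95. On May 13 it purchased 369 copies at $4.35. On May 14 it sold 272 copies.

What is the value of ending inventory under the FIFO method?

Ending inventory = $2,013.75

May 7, 375 sold [FIFO — oldest first]: 200 @ $2.30 + 175 @ $4.55 = $1,256.25
May 14, 272 sold [FIFO — oldest first]: 128 @ $4.55 + 144 @ $5.70 = $1,403.20
Total COGS = $1,256.25 + $1,403.20 = $2,659.45
Ending inventory: 22 @ $5.70 + 96 @ $2.95 + 369 @ $4.35 = $2,013.75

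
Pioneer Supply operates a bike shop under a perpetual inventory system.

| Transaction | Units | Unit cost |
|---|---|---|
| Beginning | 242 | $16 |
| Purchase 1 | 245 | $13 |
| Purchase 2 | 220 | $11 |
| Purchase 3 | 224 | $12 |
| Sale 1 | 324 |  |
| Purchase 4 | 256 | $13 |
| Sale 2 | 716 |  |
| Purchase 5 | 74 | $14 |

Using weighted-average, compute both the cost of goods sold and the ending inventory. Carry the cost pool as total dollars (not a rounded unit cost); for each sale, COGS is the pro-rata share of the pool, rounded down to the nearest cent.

After Beginning: 242 on hand, pool $3,872.00 (≈ $16.0000 each)
After Purchase 1: 487 on hand, pool $7,057.00 (≈ $14.4908 each)
After Purchase 2: 707 on hand, pool $9,477.00 (≈ $13.4045 each)
After Purchase 3: 931 on hand, pool $12,165.00 (≈ $13.0666 each)
Sale 1, sell 324: 324/931 × $12,165.00 → $4,233.57
After Purchase 4: 863 on hand, pool $11,259.43 (≈ $13.0468 each)
Sale 2, sell 716: 716/863 × $11,259.43 → $9,341.54
After Purchase 5: 221 on hand, pool $2,953.89 (≈ $13.3660 each)
Total COGS = $4,233.57 + $9,341.54 = $13,575.11
Ending inventory (cost pool remaining) = $2,953.89
Check: goods available $16,529.00 = COGS $13,575.11 + ending $2,953.89

COGS = $13,575.11; ending inventory = $2,953.89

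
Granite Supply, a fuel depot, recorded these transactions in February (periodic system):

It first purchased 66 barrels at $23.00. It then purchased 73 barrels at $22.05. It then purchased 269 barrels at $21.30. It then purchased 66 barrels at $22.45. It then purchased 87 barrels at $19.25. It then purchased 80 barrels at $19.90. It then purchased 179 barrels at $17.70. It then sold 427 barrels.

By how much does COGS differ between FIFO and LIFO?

FIFO COGS: 66 @ $23.00 + 73 @ $22.05 + 269 @ $21.30 + 19 @ $22.45 = $9,283.90
LIFO COGS: 179 @ $17.70 + 80 @ $19.90 + 87 @ $19.25 + 66 @ $22.45 + 15 @ $21.30 = $8,236.25
Difference = |$9,283.90 − $8,236.25| = $1,047.65

$1,047.65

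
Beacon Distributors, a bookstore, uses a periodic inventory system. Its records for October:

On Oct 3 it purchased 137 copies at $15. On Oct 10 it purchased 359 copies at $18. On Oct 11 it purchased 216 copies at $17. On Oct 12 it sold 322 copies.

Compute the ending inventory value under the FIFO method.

Ending inventory = $6,804

Oct 12, 322 sold [FIFO — oldest first]: 137 @ $15 + 185 @ $18 = $5,385
Ending inventory: 174 @ $18 + 216 @ $17 = $6,804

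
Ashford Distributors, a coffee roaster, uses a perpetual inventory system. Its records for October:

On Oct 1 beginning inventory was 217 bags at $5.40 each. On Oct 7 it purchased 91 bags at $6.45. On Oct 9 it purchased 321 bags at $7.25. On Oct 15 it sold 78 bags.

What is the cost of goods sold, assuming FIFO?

COGS = $421.20

Oct 15, 78 sold [FIFO — oldest first]: 78 @ $5.40 = $421.20
Ending inventory: 139 @ $5.40 + 91 @ $6.45 + 321 @ $7.25 = $3,664.80
Check: goods available $4,086.00 = COGS $421.20 + ending $3,664.80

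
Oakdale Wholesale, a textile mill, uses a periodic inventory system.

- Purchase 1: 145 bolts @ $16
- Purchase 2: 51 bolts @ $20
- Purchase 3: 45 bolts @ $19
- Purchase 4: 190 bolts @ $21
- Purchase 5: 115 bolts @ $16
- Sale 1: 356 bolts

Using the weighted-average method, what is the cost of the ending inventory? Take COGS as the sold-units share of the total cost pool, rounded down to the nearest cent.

Ending inventory = $3,488.56

Sale 1, sell 356: 356/546 × $10,025.00 → $6,536.44
Ending inventory (cost pool remaining) = $3,488.56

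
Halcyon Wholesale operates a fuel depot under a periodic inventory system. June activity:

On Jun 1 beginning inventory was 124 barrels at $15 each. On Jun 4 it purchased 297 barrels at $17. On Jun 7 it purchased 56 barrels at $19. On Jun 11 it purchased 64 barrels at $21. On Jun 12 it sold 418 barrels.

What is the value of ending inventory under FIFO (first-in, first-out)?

Jun 12, 418 sold [FIFO — oldest first]: 124 @ $15 + 294 @ $17 = $6,858
Ending inventory: 3 @ $17 + 56 @ $19 + 64 @ $21 = $2,459

Ending inventory = $2,459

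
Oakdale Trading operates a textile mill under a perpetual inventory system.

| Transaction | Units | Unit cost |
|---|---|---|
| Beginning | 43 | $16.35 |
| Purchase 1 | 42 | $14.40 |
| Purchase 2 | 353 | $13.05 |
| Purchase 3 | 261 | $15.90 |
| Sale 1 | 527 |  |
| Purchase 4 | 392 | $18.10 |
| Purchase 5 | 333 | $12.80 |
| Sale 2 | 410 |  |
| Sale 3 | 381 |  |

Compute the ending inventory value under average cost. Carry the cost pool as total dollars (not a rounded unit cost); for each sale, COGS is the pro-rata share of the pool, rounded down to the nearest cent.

Ending inventory = $1,634.81

After Beginning: 43 on hand, pool $703.05 (≈ $16.3500 each)
After Purchase 1: 85 on hand, pool $1,307.85 (≈ $15.3865 each)
After Purchase 2: 438 on hand, pool $5,914.50 (≈ $13.5034 each)
After Purchase 3: 699 on hand, pool $10,064.40 (≈ $14.3983 each)
Sale 1, sell 527: 527/699 × $10,064.40 → $7,587.89
After Purchase 4: 564 on hand, pool $9,571.71 (≈ $16.9711 each)
After Purchase 5: 897 on hand, pool $13,834.11 (≈ $15.4226 each)
Sale 2, sell 410: 410/897 × $13,834.11 → $6,323.28
Sale 3, sell 381: 381/487 × $7,510.83 → $5,876.02
Total COGS = $7,587.89 + $6,323.28 + $5,876.02 = $19,787.19
Ending inventory (cost pool remaining) = $1,634.81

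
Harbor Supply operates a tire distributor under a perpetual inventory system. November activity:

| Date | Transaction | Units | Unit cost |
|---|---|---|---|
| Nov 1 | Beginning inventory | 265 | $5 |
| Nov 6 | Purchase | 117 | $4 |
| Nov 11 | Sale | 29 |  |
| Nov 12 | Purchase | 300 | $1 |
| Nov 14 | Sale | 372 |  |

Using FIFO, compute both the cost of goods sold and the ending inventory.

Nov 11, 29 sold [FIFO — oldest first]: 29 @ $5 = $145
Nov 14, 372 sold [FIFO — oldest first]: 236 @ $5 + 117 @ $4 + 19 @ $1 = $1,667
Total COGS = $145 + $1,667 = $1,812
Ending inventory: 281 @ $1 = $281

COGS = $1,812; ending inventory = $281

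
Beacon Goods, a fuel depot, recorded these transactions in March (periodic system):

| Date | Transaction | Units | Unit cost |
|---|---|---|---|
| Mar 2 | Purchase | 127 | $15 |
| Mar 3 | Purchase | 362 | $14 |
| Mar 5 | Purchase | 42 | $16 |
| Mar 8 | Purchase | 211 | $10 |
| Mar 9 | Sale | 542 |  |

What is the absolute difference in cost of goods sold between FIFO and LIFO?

FIFO COGS: 127 @ $15 + 362 @ $14 + 42 @ $16 + 11 @ $10 = $7,755
LIFO COGS: 211 @ $10 + 42 @ $16 + 289 @ $14 = $6,828
Difference = |$7,755 − $6,828| = $927

$927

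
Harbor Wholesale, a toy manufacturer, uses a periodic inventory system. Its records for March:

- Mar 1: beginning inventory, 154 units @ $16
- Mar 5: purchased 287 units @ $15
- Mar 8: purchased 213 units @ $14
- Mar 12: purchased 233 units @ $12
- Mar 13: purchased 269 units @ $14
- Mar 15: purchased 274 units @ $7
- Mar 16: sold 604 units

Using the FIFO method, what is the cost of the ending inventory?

Ending inventory = $9,180

Mar 16, 604 sold [FIFO — oldest first]: 154 @ $16 + 287 @ $15 + 163 @ $14 = $9,051
Ending inventory: 50 @ $14 + 233 @ $12 + 269 @ $14 + 274 @ $7 = $9,180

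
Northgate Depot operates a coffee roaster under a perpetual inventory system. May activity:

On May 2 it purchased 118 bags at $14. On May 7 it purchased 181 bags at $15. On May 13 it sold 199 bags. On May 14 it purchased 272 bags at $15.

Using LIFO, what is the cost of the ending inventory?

May 13, 199 sold [LIFO — newest first]: 181 @ $15 + 18 @ $14 = $2,967
Ending inventory: 100 @ $14 + 272 @ $15 = $5,480

Ending inventory = $5,480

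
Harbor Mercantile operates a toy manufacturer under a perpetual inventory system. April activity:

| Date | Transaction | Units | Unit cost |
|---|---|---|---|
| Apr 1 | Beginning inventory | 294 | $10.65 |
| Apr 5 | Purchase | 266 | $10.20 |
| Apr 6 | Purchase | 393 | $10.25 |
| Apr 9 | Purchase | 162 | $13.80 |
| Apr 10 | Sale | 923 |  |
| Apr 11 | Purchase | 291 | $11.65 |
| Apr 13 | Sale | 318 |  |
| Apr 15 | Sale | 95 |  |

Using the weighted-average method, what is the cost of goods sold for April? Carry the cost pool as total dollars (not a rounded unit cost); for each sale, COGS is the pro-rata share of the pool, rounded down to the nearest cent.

After Apr 1: 294 on hand, pool $3,131.10 (≈ $10.6500 each)
After Apr 5: 560 on hand, pool $5,844.30 (≈ $10.4362 each)
After Apr 6: 953 on hand, pool $9,872.55 (≈ $10.3594 each)
After Apr 9: 1115 on hand, pool $12,108.15 (≈ $10.8593 each)
Apr 10, sell 923: 923/1115 × $12,108.15 → $10,023.15
After Apr 11: 483 on hand, pool $5,475.15 (≈ $11.3357 each)
Apr 13, sell 318: 318/483 × $5,475.15 → $3,604.75
Apr 15, sell 95: 95/165 × $1,870.40 → $1,076.89
Total COGS = $10,023.15 + $3,604.75 + $1,076.89 = $14,704.79
Ending inventory (cost pool remaining) = $793.51
Check: goods available $15,498.30 = COGS $14,704.79 + ending $793.51

COGS = $14,704.79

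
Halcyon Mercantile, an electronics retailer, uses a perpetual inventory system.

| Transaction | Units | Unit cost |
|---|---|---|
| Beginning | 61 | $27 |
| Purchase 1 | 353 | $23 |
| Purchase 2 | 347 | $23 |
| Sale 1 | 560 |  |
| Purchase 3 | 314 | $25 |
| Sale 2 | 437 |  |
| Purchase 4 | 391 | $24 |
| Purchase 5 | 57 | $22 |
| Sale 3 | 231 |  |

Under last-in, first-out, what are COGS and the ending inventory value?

COGS = $28,989; ending inventory = $7,246

Sale 1 (560) [LIFO — newest first]: 347 @ $23 + 213 @ $23 = $12,880
Sale 2 (437) [LIFO — newest first]: 314 @ $25 + 123 @ $23 = $10,679
Sale 3 (231) [LIFO — newest first]: 57 @ $22 + 174 @ $24 = $5,430
Total COGS = $12,880 + $10,679 + $5,430 = $28,989
Ending inventory: 61 @ $27 + 17 @ $23 + 217 @ $24 = $7,246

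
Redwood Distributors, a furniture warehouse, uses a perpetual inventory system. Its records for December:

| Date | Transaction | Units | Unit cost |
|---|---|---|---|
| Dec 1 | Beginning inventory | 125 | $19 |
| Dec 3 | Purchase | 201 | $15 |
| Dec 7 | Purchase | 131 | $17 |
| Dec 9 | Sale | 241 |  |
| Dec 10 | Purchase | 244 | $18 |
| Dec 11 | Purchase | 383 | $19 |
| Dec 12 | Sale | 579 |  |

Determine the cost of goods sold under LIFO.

COGS = $14,682

Dec 9, 241 sold [LIFO — newest first]: 131 @ $17 + 110 @ $15 = $3,877
Dec 12, 579 sold [LIFO — newest first]: 383 @ $19 + 196 @ $18 = $10,805
Total COGS = $3,877 + $10,805 = $14,682
Ending inventory: 125 @ $19 + 91 @ $15 + 48 @ $18 = $4,604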